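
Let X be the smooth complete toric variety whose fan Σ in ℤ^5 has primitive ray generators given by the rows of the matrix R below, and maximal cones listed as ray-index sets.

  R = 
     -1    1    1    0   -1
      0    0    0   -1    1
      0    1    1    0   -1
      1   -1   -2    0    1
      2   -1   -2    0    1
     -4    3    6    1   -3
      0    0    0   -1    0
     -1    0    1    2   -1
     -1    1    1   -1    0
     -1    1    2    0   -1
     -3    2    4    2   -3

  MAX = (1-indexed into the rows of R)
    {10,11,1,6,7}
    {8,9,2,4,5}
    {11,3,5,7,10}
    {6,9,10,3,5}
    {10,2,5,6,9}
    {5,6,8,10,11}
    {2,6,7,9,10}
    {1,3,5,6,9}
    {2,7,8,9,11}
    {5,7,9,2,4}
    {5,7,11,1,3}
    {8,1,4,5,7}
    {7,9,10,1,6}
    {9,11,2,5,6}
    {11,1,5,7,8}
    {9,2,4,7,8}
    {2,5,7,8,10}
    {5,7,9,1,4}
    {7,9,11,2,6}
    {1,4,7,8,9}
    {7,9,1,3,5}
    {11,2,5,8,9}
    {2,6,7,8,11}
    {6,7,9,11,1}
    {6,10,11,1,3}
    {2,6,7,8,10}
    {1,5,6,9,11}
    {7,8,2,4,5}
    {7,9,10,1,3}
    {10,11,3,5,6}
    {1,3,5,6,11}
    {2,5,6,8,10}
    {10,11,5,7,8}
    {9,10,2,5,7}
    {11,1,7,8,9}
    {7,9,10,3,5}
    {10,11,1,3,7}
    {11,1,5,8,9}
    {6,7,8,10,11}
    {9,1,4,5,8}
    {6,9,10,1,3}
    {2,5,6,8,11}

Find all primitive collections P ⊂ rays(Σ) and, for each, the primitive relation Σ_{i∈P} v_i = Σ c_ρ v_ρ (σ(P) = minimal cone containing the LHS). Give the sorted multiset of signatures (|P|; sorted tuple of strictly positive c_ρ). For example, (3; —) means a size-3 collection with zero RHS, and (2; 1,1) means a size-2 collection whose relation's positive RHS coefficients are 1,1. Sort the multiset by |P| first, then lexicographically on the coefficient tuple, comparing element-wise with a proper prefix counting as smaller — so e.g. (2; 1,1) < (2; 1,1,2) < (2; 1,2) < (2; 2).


Minimal non-faces — 20 found among 11 rays, 42 max cones:

  {4,10}:  v_{4} + v_{10} = 0  ⇒ sig = (2; —)
  {1,2}:  v_{1} + v_{2} = v_{9}  ⇒ sig = (2; 1)
  {3,4}:  v_{3} + v_{4} = v_{1} + v_{5}  ⇒ sig = (2; 1,1)
  {3,8}:  v_{3} + v_{8} = v_{5} + v_{11}  ⇒ sig = (2; 1,1)
  {4,6}:  v_{4} + v_{6} = v_{2} + v_{11}  ⇒ sig = (2; 1,1)
  {4,11}:  v_{4} + v_{11} = v_{1} + v_{8}  ⇒ sig = (2; 1,1)
  {2,3}:  v_{2} + v_{3} = v_{5} + v_{9} + v_{10}  ⇒ sig = (2; 1,1,1)
  {1,5,10}:  v_{1} + v_{5} + v_{10} = v_{3}  ⇒ sig = (3; 1)
  {1,8,10}:  v_{1} + v_{8} + v_{10} = v_{11}  ⇒ sig = (3; 1)
  {2,10,11}:  v_{2} + v_{10} + v_{11} = v_{6}  ⇒ sig = (3; 1)
  {8,9,10}:  v_{8} + v_{9} + v_{10} = v_{2} + v_{11}  ⇒ sig = (3; 1,1)
  {9,10,11}:  v_{9} + v_{10} + v_{11} = v_{1} + v_{6}  ⇒ sig = (3; 1,1)
  {3,9,11}:  v_{3} + v_{9} + v_{11} = 2·v_{1} + v_{5} + v_{6}  ⇒ sig = (3; 1,1,2)
  {1,6,8}:  v_{1} + v_{6} + v_{8} = v_{2} + 2·v_{11}  ⇒ sig = (3; 1,2)
  {3,6,7}:  v_{3} + v_{6} + v_{7} = v_{1} + 3·v_{10}  ⇒ sig = (3; 1,3)
  {5,6,7}:  v_{5} + v_{6} + v_{7} = 2·v_{10}  ⇒ sig = (3; 2)
  {6,8,9}:  v_{6} + v_{8} + v_{9} = 2·v_{2} + 2·v_{11}  ⇒ sig = (3; 2,2)
  {5,7,8,9}:  v_{5} + v_{7} + v_{8} + v_{9} = 0  ⇒ sig = (4; —)
  {2,5,7,11}:  v_{2} + v_{5} + v_{7} + v_{11} = v_{10}  ⇒ sig = (4; 1)
  {5,7,9,11}:  v_{5} + v_{7} + v_{9} + v_{11} = v_{1} + v_{10}  ⇒ sig = (4; 1,1)

Signatures (|P|; sorted positive RHS coefficients), sorted:
{ (2; —),  (2; 1),  (2; 1,1) ×4,  (2; 1,1,1),  (3; 1) ×3,  (3; 1,1) ×2,  (3; 1,1,2),  (3; 1,2),  (3; 1,3),  (3; 2),  (3; 2,2),  (4; —),  (4; 1),  (4; 1,1) }


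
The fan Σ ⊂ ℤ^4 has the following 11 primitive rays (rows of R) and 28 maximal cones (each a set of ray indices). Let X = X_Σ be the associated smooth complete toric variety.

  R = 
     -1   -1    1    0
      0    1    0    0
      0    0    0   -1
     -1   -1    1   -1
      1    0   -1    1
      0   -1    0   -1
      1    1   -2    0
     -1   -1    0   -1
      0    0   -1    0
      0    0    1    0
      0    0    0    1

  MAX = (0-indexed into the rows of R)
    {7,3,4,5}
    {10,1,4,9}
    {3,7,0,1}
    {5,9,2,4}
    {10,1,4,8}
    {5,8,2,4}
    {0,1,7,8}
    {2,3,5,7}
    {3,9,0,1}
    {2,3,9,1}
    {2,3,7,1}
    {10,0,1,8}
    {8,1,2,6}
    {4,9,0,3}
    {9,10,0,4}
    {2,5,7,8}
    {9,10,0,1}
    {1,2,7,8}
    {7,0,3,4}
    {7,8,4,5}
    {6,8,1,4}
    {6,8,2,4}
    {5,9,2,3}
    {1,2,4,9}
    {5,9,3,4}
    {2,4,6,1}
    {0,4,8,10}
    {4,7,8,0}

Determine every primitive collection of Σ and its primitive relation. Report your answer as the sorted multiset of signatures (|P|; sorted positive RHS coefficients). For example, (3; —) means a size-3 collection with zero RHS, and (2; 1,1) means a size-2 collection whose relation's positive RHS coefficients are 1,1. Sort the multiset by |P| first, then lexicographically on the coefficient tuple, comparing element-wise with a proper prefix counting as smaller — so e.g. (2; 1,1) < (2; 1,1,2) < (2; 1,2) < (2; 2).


The 22 primitive collections of Σ (r=11, n=4):

  • {2,10}:  v_{2} + v_{10} = 0  so sig = (2; —)
  • {8,9}:  v_{8} + v_{9} = 0  so sig = (2; —)
  • {0,2}:  v_{0} + v_{2} = v_{3}  so sig = (2; 1)
  • {0,6}:  v_{0} + v_{6} = v_{8}  so sig = (2; 1)
  • {1,5}:  v_{1} + v_{5} = v_{2}  so sig = (2; 1)
  • {3,8}:  v_{3} + v_{8} = v_{7}  so sig = (2; 1)
  • {3,10}:  v_{3} + v_{10} = v_{0}  so sig = (2; 1)
  • {7,9}:  v_{7} + v_{9} = v_{3}  so sig = (2; 1)
  • {3,6}:  v_{3} + v_{6} = v_{2} + v_{8}  so sig = (2; 1,1)
  • {5,10}:  v_{5} + v_{10} = v_{3} + v_{4}  so sig = (2; 1,1)
  • {7,10}:  v_{7} + v_{10} = v_{0} + v_{8}  so sig = (2; 1,1)
  • {6,9}:  v_{6} + v_{9} = v_{1} + v_{2} + v_{4}  so sig = (2; 1,1,1)
  • {6,10}:  v_{6} + v_{10} = v_{1} + v_{4} + v_{8}  so sig = (2; 1,1,1)
  • {5,6}:  v_{5} + v_{6} = 2·v_{2} + v_{4} + v_{8}  so sig = (2; 1,1,2)
  • {0,5}:  v_{0} + v_{5} = 2·v_{3} + v_{4}  so sig = (2; 1,2)
  • {6,7}:  v_{6} + v_{7} = v_{2} + 2·v_{8}  so sig = (2; 1,2)
  • {1,3,4}:  v_{1} + v_{3} + v_{4} = 0  so sig = (3; —)
  • {0,1,4}:  v_{0} + v_{1} + v_{4} = v_{10}  so sig = (3; 1)
  • {1,4,7}:  v_{1} + v_{4} + v_{7} = v_{8}  so sig = (3; 1)
  • {2,3,4}:  v_{2} + v_{3} + v_{4} = v_{5}  so sig = (3; 1)
  • {2,4,7}:  v_{2} + v_{4} + v_{7} = v_{5} + v_{8}  so sig = (3; 1,1)
  • {1,2,4,8}:  v_{1} + v_{2} + v_{4} + v_{8} = v_{6}  so sig = (4; 1)

Hence PRS(X_Σ) =
    |P|=2: 16 collections, coeffs (), (), (1), (1), (1), (1), (1), (1), (1,1), (1,1), (1,1), (1,1,1), (1,1,1), (1,1,2), (1,2), (1,2)
    |P|=3: 5 collections, coeffs (), (1), (1), (1), (1,1)
    |P|=4: 1 collection, coeffs (1)


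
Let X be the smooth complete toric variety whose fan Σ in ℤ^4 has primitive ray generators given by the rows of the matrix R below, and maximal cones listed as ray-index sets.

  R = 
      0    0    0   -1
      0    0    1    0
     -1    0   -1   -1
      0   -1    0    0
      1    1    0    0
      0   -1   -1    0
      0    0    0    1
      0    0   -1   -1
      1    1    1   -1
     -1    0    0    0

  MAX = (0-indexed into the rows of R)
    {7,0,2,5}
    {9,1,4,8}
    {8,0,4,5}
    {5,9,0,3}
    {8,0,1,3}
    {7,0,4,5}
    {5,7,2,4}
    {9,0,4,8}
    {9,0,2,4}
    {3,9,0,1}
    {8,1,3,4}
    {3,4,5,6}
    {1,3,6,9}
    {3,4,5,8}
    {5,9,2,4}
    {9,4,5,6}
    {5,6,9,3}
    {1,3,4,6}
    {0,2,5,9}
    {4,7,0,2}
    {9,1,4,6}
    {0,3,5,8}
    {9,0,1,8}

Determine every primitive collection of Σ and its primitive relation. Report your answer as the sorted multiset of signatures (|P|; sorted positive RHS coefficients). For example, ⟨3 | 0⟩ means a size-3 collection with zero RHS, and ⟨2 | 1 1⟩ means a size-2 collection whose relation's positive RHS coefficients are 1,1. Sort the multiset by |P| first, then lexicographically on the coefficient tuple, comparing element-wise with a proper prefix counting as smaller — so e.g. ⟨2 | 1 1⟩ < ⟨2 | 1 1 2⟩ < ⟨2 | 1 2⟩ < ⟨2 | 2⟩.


19 collections generate NE(X_Σ); each relation:

  {0,6}:  v_{0} + v_{6} = 0  so sig = ⟨2 | 0⟩
  {1,5}:  v_{1} + v_{5} = v_{3}  so sig = ⟨2 | 1⟩
  {1,7}:  v_{1} + v_{7} = v_{0}  so sig = ⟨2 | 1⟩
  {7,9}:  v_{7} + v_{9} = v_{2}  so sig = ⟨2 | 1⟩
  {1,2}:  v_{1} + v_{2} = v_{0} + v_{9}  so sig = ⟨2 | 1 1⟩
  {3,7}:  v_{3} + v_{7} = v_{0} + v_{5}  so sig = ⟨2 | 1 1⟩
  {6,8}:  v_{6} + v_{8} = v_{1} + v_{4}  so sig = ⟨2 | 1 1⟩
  {2,3}:  v_{2} + v_{3} = v_{0} + v_{5} + v_{9}  so sig = ⟨2 | 1 1 1⟩
  {6,7}:  v_{6} + v_{7} = v_{4} + v_{5} + v_{9}  so sig = ⟨2 | 1 1 1⟩
  {2,6}:  v_{2} + v_{6} = v_{4} + v_{5} + 2·v_{9}  so sig = ⟨2 | 1 1 2⟩
  {2,8}:  v_{2} + v_{8} = 2·v_{0} + v_{4} + v_{9}  so sig = ⟨2 | 1 1 2⟩
  {7,8}:  v_{7} + v_{8} = 2·v_{0} + v_{4}  so sig = ⟨2 | 1 2⟩
  {3,4,9}:  v_{3} + v_{4} + v_{9} = 0  so sig = ⟨3 | 0⟩
  {0,1,4}:  v_{0} + v_{1} + v_{4} = v_{8}  so sig = ⟨3 | 1⟩
  {5,8,9}:  v_{5} + v_{8} + v_{9} = v_{0}  so sig = ⟨3 | 1⟩
  {0,3,4}:  v_{0} + v_{3} + v_{4} = v_{5} + v_{8}  so sig = ⟨3 | 1 1⟩
  {3,8,9}:  v_{3} + v_{8} + v_{9} = v_{0} + v_{1}  so sig = ⟨3 | 1 1⟩
  {0,4,5,9}:  v_{0} + v_{4} + v_{5} + v_{9} = v_{7}  so sig = ⟨4 | 1⟩
  {0,2,4,5}:  v_{0} + v_{2} + v_{4} + v_{5} = 2·v_{7}  so sig = ⟨4 | 2⟩

Sorted signature multiset PRS(X):
[⟨2 | 0⟩, ⟨2 | 1⟩, ⟨2 | 1⟩, ⟨2 | 1⟩, ⟨2 | 1 1⟩, ⟨2 | 1 1⟩, ⟨2 | 1 1⟩, ⟨2 | 1 1 1⟩, ⟨2 | 1 1 1⟩, ⟨2 | 1 1 2⟩, ⟨2 | 1 1 2⟩, ⟨2 | 1 2⟩, ⟨3 | 0⟩, ⟨3 | 1⟩, ⟨3 | 1⟩, ⟨3 | 1 1⟩, ⟨3 | 1 1⟩, ⟨4 | 1⟩, ⟨4 | 2⟩]


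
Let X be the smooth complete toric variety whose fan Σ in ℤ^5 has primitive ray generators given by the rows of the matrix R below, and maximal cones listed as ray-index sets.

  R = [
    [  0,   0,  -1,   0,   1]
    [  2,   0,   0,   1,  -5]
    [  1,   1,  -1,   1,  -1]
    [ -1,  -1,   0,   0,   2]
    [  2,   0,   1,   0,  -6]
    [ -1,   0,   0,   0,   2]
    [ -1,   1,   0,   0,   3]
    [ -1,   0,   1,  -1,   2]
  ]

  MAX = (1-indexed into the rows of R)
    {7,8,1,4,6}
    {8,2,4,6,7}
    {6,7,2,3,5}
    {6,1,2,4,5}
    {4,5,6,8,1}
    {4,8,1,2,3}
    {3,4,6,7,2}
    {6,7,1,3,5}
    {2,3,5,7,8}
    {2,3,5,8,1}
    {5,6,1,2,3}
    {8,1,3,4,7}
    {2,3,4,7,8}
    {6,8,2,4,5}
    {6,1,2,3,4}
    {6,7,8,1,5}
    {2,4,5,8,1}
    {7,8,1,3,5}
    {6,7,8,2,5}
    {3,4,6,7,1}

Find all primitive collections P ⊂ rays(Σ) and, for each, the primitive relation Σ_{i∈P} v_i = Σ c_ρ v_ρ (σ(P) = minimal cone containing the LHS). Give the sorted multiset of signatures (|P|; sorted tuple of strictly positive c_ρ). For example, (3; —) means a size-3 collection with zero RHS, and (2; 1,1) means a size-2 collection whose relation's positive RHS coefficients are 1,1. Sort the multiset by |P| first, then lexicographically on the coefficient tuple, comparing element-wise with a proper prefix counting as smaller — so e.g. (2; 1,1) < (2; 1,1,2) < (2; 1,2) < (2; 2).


The 5 primitive collections of Σ (r=8, n=5):

  P={1,2,7}:  v_{1} + v_{2} + v_{7} = v_{3}  ⇒ sig = (3; 1)
  P={3,4,5}:  v_{3} + v_{4} + v_{5} = v_{2}  ⇒ sig = (3; 1)
  P={3,6,8}:  v_{3} + v_{6} + v_{8} = v_{7}  ⇒ sig = (3; 1)
  P={4,5,7}:  v_{4} + v_{5} + v_{7} = v_{2} + v_{6} + v_{8}  ⇒ sig = (3; 1,1,1)
  P={1,2,6,8}:  v_{1} + v_{2} + v_{6} + v_{8} = 0  ⇒ sig = (4; —)

Sorted signature multiset PRS(X):
    (3; 1)
    (3; 1)
    (3; 1)
    (3; 1,1,1)
    (4; —)


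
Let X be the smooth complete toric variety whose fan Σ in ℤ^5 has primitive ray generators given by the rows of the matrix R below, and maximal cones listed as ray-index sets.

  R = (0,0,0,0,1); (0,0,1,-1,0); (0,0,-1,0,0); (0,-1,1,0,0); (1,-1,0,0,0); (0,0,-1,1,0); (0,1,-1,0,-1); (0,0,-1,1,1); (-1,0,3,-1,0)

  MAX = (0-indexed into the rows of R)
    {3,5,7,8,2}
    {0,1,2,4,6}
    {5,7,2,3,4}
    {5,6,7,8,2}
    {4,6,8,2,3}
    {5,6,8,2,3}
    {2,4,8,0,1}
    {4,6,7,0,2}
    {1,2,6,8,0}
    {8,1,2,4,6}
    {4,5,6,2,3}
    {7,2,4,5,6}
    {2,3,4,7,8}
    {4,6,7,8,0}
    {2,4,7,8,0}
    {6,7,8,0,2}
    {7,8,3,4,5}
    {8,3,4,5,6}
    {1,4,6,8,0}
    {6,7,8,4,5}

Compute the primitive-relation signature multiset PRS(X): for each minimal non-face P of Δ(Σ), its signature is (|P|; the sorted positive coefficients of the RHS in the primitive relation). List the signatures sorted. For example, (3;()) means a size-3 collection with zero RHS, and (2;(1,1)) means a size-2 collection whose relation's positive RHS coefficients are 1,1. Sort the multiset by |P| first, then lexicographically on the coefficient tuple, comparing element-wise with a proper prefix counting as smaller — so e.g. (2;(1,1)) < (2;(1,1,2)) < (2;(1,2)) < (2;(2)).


The 9 primitive collections of Σ (r=9, n=5):

  P={1,5}:  v_{1} + v_{5} = 0  ⟹  sig = (2;())
  P={0,5}:  v_{0} + v_{5} = v_{7}  ⟹  sig = (2;(1))
  P={1,7}:  v_{1} + v_{7} = v_{0}  ⟹  sig = (2;(1))
  P={1,3}:  v_{1} + v_{3} = v_{2} + v_{4} + v_{8}  ⟹  sig = (2;(1,1,1))
  P={0,3}:  v_{0} + v_{3} = v_{2} + v_{4} + v_{7} + v_{8}  ⟹  sig = (2;(1,1,1,1))
  P={3,6,7}:  v_{3} + v_{6} + v_{7} = v_{5}  ⟹  sig = (3;(1))
  P={2,4,5,8}:  v_{2} + v_{4} + v_{5} + v_{8} = v_{3}  ⟹  sig = (4;(1))
  P={2,4,6,7,8}:  v_{2} + v_{4} + v_{6} + v_{7} + v_{8} = 0  ⟹  sig = (5;())
  P={0,2,4,6,8}:  v_{0} + v_{2} + v_{4} + v_{6} + v_{8} = v_{1}  ⟹  sig = (5;(1))

so the primitive-relation signature multiset is
[(2;()), (2;(1)), (2;(1)), (2;(1,1,1)), (2;(1,1,1,1)), (3;(1)), (4;(1)), (5;()), (5;(1))]


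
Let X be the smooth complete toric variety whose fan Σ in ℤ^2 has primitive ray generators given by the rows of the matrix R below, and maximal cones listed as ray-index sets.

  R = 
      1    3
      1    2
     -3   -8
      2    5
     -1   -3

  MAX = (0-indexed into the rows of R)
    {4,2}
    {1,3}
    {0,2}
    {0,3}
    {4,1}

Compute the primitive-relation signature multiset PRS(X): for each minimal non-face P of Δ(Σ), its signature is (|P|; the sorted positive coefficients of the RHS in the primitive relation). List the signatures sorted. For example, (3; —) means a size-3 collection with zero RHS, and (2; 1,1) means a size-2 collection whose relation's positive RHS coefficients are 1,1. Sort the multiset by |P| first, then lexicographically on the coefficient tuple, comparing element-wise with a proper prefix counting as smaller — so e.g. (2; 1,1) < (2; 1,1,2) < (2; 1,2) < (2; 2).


5 collections generate NE(X_Σ); each relation:

  {0,4}:  v_{0} + v_{4} = 0  ⇒ sig = (2; —)
  {0,1}:  v_{0} + v_{1} = v_{3}  ⇒ sig = (2; 1)
  {2,3}:  v_{2} + v_{3} = v_{4}  ⇒ sig = (2; 1)
  {3,4}:  v_{3} + v_{4} = v_{1}  ⇒ sig = (2; 1)
  {1,2}:  v_{1} + v_{2} = 2·v_{4}  ⇒ sig = (2; 2)

Signatures (|P|; sorted positive RHS coefficients), sorted:
[(2; —), (2; 1), (2; 1), (2; 1), (2; 2)]


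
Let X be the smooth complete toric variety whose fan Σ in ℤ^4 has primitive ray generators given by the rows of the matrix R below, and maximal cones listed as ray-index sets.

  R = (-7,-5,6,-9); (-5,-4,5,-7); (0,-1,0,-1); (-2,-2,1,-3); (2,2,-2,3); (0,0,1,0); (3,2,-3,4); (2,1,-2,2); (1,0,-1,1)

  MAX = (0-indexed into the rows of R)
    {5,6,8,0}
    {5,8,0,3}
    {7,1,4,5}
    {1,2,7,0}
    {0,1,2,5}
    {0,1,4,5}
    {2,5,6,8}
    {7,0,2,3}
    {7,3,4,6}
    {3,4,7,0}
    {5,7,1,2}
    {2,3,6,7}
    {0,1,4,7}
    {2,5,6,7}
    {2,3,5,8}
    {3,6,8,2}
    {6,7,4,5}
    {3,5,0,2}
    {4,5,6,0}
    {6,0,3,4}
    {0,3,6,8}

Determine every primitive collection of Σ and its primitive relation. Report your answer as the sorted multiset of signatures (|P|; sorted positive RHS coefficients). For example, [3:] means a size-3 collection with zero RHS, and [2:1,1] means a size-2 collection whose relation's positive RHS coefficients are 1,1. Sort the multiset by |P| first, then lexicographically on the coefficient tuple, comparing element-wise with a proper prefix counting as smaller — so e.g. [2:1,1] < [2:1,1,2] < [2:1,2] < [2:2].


The 13 primitive collections of Σ (r=9, n=4):

  • {2,4}:  v_{2} + v_{4} = v_{7} — sig = [2:1]
  • {4,8}:  v_{4} + v_{8} = v_{6} — sig = [2:1]
  • {1,3}:  v_{1} + v_{3} = v_{0} + v_{2} — sig = [2:1,1]
  • {1,6}:  v_{1} + v_{6} = v_{3} + v_{5} — sig = [2:1,1]
  • {7,8}:  v_{7} + v_{8} = v_{2} + v_{6} — sig = [2:1,1]
  • {1,8}:  v_{1} + v_{8} = 2·v_{3} + 2·v_{5} — sig = [2:2,2]
  • {3,4,5}:  v_{3} + v_{4} + v_{5} = 0 — sig = [3:]
  • {0,5,7}:  v_{0} + v_{5} + v_{7} = v_{1} — sig = [3:1]
  • {0,6,7}:  v_{0} + v_{6} + v_{7} = v_{3} — sig = [3:1]
  • {3,5,6}:  v_{3} + v_{5} + v_{6} = v_{8} — sig = [3:1]
  • {3,5,7}:  v_{3} + v_{5} + v_{7} = v_{2} — sig = [3:1]
  • {0,2,6}:  v_{0} + v_{2} + v_{6} = 2·v_{3} + v_{5} — sig = [3:1,2]
  • {0,2,8}:  v_{0} + v_{2} + v_{8} = 3·v_{3} + 2·v_{5} — sig = [3:2,3]

Sorted signature multiset PRS(X):
    |P|=2: 6 collections, coeffs (1), (1), (1,1), (1,1), (1,1), (2,2)
    |P|=3: 7 collections, coeffs (), (1), (1), (1), (1), (1,2), (2,3)


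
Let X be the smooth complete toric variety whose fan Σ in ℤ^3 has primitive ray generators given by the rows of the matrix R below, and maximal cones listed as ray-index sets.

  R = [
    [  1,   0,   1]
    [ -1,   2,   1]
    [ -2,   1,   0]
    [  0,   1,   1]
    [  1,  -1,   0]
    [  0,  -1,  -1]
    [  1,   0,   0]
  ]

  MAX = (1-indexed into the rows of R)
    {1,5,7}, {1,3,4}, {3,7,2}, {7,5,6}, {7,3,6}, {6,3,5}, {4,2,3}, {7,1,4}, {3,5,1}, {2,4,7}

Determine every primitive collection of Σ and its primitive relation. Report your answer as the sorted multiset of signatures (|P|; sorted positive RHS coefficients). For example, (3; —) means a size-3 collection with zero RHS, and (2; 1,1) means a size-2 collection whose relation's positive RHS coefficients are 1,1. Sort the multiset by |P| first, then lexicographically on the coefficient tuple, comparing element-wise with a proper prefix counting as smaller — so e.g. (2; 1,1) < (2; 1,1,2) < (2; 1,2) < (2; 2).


Minimal non-faces — 9 found among 7 rays, 10 max cones:

  P = {4,6}:  v_{4} + v_{6} = 0  ⟹  sig = (2; —)
  P = {1,6}:  v_{1} + v_{6} = v_{5}  ⟹  sig = (2; 1)
  P = {2,5}:  v_{2} + v_{5} = v_{4}  ⟹  sig = (2; 1)
  P = {4,5}:  v_{4} + v_{5} = v_{1}  ⟹  sig = (2; 1)
  P = {2,6}:  v_{2} + v_{6} = v_{3} + v_{7}  ⟹  sig = (2; 1,1)
  P = {1,2}:  v_{1} + v_{2} = 2·v_{4}  ⟹  sig = (2; 2)
  P = {3,5,7}:  v_{3} + v_{5} + v_{7} = 0  ⟹  sig = (3; —)
  P = {1,3,7}:  v_{1} + v_{3} + v_{7} = v_{4}  ⟹  sig = (3; 1)
  P = {3,4,7}:  v_{3} + v_{4} + v_{7} = v_{2}  ⟹  sig = (3; 1)

Signatures (|P|; sorted positive RHS coefficients), sorted:
{ (2; —),  (2; 1) ×3,  (2; 1,1),  (2; 2),  (3; —),  (3; 1) ×2 }


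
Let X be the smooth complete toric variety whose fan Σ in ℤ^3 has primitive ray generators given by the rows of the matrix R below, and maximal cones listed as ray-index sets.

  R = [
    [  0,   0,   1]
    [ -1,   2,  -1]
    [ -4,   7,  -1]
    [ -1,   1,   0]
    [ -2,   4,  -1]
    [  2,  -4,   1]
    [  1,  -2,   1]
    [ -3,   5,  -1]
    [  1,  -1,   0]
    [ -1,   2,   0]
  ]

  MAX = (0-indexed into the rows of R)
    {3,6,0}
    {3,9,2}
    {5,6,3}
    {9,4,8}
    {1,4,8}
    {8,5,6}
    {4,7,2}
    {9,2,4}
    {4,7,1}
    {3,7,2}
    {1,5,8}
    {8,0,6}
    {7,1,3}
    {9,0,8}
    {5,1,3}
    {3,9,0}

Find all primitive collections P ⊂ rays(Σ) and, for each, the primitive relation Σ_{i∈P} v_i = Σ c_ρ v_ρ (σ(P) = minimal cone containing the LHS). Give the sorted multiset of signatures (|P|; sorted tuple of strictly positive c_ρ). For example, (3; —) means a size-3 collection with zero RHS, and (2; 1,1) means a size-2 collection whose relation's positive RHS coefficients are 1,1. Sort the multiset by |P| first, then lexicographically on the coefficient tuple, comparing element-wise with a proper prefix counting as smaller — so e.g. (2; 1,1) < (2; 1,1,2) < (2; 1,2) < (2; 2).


The 21 primitive collections of Σ (r=10, n=3):

  P={1,6}:  v_{1} + v_{6} = 0  ⟹  sig = (2; —)
  P={3,8}:  v_{3} + v_{8} = 0  ⟹  sig = (2; —)
  P={4,5}:  v_{4} + v_{5} = 0  ⟹  sig = (2; —)
  P={0,1}:  v_{0} + v_{1} = v_{9}  ⟹  sig = (2; 1)
  P={1,9}:  v_{1} + v_{9} = v_{4}  ⟹  sig = (2; 1)
  P={3,4}:  v_{3} + v_{4} = v_{7}  ⟹  sig = (2; 1)
  P={4,6}:  v_{4} + v_{6} = v_{9}  ⟹  sig = (2; 1)
  P={5,7}:  v_{5} + v_{7} = v_{3}  ⟹  sig = (2; 1)
  P={5,9}:  v_{5} + v_{9} = v_{6}  ⟹  sig = (2; 1)
  P={6,9}:  v_{6} + v_{9} = v_{0}  ⟹  sig = (2; 1)
  P={7,8}:  v_{7} + v_{8} = v_{4}  ⟹  sig = (2; 1)
  P={7,9}:  v_{7} + v_{9} = v_{2}  ⟹  sig = (2; 1)
  P={1,2}:  v_{1} + v_{2} = v_{4} + v_{7}  ⟹  sig = (2; 1,1)
  P={2,5}:  v_{2} + v_{5} = v_{3} + v_{9}  ⟹  sig = (2; 1,1)
  P={2,8}:  v_{2} + v_{8} = v_{4} + v_{9}  ⟹  sig = (2; 1,1)
  P={6,7}:  v_{6} + v_{7} = v_{3} + v_{9}  ⟹  sig = (2; 1,1)
  P={0,7}:  v_{0} + v_{7} = v_{3} + 2·v_{9}  ⟹  sig = (2; 1,2)
  P={2,6}:  v_{2} + v_{6} = v_{3} + 2·v_{9}  ⟹  sig = (2; 1,2)
  P={0,2}:  v_{0} + v_{2} = v_{3} + 3·v_{9}  ⟹  sig = (2; 1,3)
  P={0,4}:  v_{0} + v_{4} = 2·v_{9}  ⟹  sig = (2; 2)
  P={0,5}:  v_{0} + v_{5} = 2·v_{6}  ⟹  sig = (2; 2)

Signatures (|P|; sorted positive RHS coefficients), sorted:
[(2; —), (2; —), (2; —), (2; 1), (2; 1), (2; 1), (2; 1), (2; 1), (2; 1), (2; 1), (2; 1), (2; 1), (2; 1,1), (2; 1,1), (2; 1,1), (2; 1,1), (2; 1,2), (2; 1,2), (2; 1,3), (2; 2), (2; 2)]


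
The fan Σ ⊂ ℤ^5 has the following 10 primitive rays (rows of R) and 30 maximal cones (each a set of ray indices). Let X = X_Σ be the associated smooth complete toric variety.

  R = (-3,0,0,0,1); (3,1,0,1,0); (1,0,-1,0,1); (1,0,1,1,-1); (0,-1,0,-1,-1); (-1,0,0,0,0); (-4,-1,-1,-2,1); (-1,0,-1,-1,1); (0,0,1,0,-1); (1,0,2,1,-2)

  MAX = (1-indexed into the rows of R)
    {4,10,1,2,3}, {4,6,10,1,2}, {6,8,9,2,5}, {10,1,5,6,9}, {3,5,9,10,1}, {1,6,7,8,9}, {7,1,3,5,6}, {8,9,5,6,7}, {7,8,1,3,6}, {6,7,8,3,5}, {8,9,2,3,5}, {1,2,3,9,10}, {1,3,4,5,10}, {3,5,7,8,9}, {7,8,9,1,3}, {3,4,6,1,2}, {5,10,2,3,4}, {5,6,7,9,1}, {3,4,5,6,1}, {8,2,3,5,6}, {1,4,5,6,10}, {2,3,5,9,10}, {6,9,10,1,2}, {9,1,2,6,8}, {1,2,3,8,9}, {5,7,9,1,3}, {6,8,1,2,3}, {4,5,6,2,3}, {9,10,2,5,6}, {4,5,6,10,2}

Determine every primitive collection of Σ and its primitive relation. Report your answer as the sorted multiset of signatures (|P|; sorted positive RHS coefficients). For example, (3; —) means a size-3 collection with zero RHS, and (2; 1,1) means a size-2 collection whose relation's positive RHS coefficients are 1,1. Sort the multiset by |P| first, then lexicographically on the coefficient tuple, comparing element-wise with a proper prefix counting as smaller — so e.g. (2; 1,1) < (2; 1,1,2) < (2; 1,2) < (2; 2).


Minimal non-faces — 10 found among 10 rays, 30 max cones:

  P = {4,8}:  v_{4} + v_{8} = 0  →  sig = (2; —)
  P = {2,7}:  v_{2} + v_{7} = v_{8}  →  sig = (2; 1)
  P = {4,9}:  v_{4} + v_{9} = v_{10}  →  sig = (2; 1)
  P = {8,10}:  v_{8} + v_{10} = v_{9}  →  sig = (2; 1)
  P = {4,7}:  v_{4} + v_{7} = v_{1} + v_{5}  →  sig = (2; 1,1)
  P = {7,10}:  v_{7} + v_{10} = v_{1} + v_{5} + v_{9}  →  sig = (2; 1,1,1)
  P = {1,2,5}:  v_{1} + v_{2} + v_{5} = 0  →  sig = (3; —)
  P = {3,6,9}:  v_{3} + v_{6} + v_{9} = 0  →  sig = (3; —)
  P = {1,5,8}:  v_{1} + v_{5} + v_{8} = v_{7}  →  sig = (3; 1)
  P = {3,6,10}:  v_{3} + v_{6} + v_{10} = v_{4}  →  sig = (3; 1)

Signatures (|P|; sorted positive RHS coefficients), sorted:
    (2; —)
    (2; 1)
    (2; 1)
    (2; 1)
    (2; 1,1)
    (2; 1,1,1)
    (3; —)
    (3; —)
    (3; 1)
    (3; 1)


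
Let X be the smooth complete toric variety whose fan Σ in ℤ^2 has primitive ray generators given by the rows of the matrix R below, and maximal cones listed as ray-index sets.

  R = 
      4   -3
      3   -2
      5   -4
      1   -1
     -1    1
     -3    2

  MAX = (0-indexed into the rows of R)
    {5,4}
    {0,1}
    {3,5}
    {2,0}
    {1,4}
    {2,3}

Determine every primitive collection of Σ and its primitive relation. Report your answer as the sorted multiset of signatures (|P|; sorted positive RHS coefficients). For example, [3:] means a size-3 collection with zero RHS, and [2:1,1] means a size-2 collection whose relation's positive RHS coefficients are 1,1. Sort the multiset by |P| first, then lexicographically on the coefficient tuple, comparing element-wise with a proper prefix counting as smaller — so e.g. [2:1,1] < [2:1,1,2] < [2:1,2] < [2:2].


Minimal non-faces — 9 found among 6 rays, 6 max cones:

  • {1,5}:  v_{1} + v_{5} = 0 ; sig = [2:]
  • {3,4}:  v_{3} + v_{4} = 0 ; sig = [2:]
  • {0,3}:  v_{0} + v_{3} = v_{2} ; sig = [2:1]
  • {0,4}:  v_{0} + v_{4} = v_{1} ; sig = [2:1]
  • {0,5}:  v_{0} + v_{5} = v_{3} ; sig = [2:1]
  • {1,3}:  v_{1} + v_{3} = v_{0} ; sig = [2:1]
  • {2,4}:  v_{2} + v_{4} = v_{0} ; sig = [2:1]
  • {1,2}:  v_{1} + v_{2} = 2·v_{0} ; sig = [2:2]
  • {2,5}:  v_{2} + v_{5} = 2·v_{3} ; sig = [2:2]

Hence PRS(X_Σ) =
[[2:], [2:], [2:1], [2:1], [2:1], [2:1], [2:1], [2:2], [2:2]]


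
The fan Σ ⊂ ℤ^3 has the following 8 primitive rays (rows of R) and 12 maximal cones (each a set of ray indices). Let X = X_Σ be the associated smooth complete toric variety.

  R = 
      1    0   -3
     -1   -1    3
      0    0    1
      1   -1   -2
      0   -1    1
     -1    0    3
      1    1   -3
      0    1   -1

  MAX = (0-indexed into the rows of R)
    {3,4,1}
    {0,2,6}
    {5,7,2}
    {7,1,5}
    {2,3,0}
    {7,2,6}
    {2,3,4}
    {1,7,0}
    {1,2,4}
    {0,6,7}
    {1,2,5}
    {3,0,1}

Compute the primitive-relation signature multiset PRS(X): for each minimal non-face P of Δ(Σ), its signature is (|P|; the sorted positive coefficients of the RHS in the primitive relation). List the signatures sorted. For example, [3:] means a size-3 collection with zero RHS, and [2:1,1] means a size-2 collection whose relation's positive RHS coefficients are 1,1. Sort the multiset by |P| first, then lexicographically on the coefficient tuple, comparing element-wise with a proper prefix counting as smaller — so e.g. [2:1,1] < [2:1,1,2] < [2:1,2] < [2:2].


The 14 primitive collections of Σ (r=8, n=3):

  P = {0,5}:  v_{0} + v_{5} = 0  ⟹  sig = [2:]
  P = {1,6}:  v_{1} + v_{6} = 0  ⟹  sig = [2:]
  P = {4,7}:  v_{4} + v_{7} = 0  ⟹  sig = [2:]
  P = {0,4}:  v_{0} + v_{4} = v_{3}  ⟹  sig = [2:1]
  P = {3,5}:  v_{3} + v_{5} = v_{4}  ⟹  sig = [2:1]
  P = {3,7}:  v_{3} + v_{7} = v_{0}  ⟹  sig = [2:1]
  P = {4,5}:  v_{4} + v_{5} = v_{1} + v_{2}  ⟹  sig = [2:1,1]
  P = {4,6}:  v_{4} + v_{6} = v_{0} + v_{2}  ⟹  sig = [2:1,1]
  P = {5,6}:  v_{5} + v_{6} = v_{2} + v_{7}  ⟹  sig = [2:1,1]
  P = {3,6}:  v_{3} + v_{6} = 2·v_{0} + v_{2}  ⟹  sig = [2:1,2]
  P = {0,1,2}:  v_{0} + v_{1} + v_{2} = v_{4}  ⟹  sig = [3:1]
  P = {0,2,7}:  v_{0} + v_{2} + v_{7} = v_{6}  ⟹  sig = [3:1]
  P = {1,2,7}:  v_{1} + v_{2} + v_{7} = v_{5}  ⟹  sig = [3:1]
  P = {1,2,3}:  v_{1} + v_{2} + v_{3} = 2·v_{4}  ⟹  sig = [3:2]

Signatures (|P|; sorted positive RHS coefficients), sorted:
    [2:]
    [2:]
    [2:]
    [2:1]
    [2:1]
    [2:1]
    [2:1,1]
    [2:1,1]
    [2:1,1]
    [2:1,2]
    [3:1]
    [3:1]
    [3:1]
    [3:2]


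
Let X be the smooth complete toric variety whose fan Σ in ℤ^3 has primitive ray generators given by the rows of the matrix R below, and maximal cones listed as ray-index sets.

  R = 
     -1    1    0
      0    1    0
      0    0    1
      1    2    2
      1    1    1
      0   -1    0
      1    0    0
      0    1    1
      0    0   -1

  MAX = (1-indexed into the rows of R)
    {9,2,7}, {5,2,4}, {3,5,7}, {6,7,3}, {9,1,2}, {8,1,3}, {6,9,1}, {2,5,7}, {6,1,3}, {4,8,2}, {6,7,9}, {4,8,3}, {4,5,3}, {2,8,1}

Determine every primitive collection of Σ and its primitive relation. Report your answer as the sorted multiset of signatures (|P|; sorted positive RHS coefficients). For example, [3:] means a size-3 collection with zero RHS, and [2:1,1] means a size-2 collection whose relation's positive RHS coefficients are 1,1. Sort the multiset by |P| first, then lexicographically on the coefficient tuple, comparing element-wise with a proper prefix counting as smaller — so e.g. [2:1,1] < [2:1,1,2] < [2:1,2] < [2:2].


Δ(Σ) — 9 vertices, 15 min non-faces:

  • {2,6}:  v_{2} + v_{6} = 0  →  sig = [2:]
  • {3,9}:  v_{3} + v_{9} = 0  →  sig = [2:]
  • {1,7}:  v_{1} + v_{7} = v_{2}  →  sig = [2:1]
  • {2,3}:  v_{2} + v_{3} = v_{8}  →  sig = [2:1]
  • {5,8}:  v_{5} + v_{8} = v_{4}  →  sig = [2:1]
  • {6,8}:  v_{6} + v_{8} = v_{3}  →  sig = [2:1]
  • {7,8}:  v_{7} + v_{8} = v_{5}  →  sig = [2:1]
  • {8,9}:  v_{8} + v_{9} = v_{2}  →  sig = [2:1]
  • {1,5}:  v_{1} + v_{5} = v_{2} + v_{8}  →  sig = [2:1,1]
  • {4,6}:  v_{4} + v_{6} = v_{3} + v_{5}  →  sig = [2:1,1]
  • {4,9}:  v_{4} + v_{9} = v_{2} + v_{5}  →  sig = [2:1,1]
  • {5,6}:  v_{5} + v_{6} = v_{3} + v_{7}  →  sig = [2:1,1]
  • {5,9}:  v_{5} + v_{9} = v_{2} + v_{7}  →  sig = [2:1,1]
  • {1,4}:  v_{1} + v_{4} = v_{2} + 2·v_{8}  →  sig = [2:1,2]
  • {4,7}:  v_{4} + v_{7} = 2·v_{5}  →  sig = [2:2]

Sorted signature multiset PRS(X):
    [2:]
    [2:]
    [2:1]
    [2:1]
    [2:1]
    [2:1]
    [2:1]
    [2:1]
    [2:1,1]
    [2:1,1]
    [2:1,1]
    [2:1,1]
    [2:1,1]
    [2:1,2]
    [2:2]


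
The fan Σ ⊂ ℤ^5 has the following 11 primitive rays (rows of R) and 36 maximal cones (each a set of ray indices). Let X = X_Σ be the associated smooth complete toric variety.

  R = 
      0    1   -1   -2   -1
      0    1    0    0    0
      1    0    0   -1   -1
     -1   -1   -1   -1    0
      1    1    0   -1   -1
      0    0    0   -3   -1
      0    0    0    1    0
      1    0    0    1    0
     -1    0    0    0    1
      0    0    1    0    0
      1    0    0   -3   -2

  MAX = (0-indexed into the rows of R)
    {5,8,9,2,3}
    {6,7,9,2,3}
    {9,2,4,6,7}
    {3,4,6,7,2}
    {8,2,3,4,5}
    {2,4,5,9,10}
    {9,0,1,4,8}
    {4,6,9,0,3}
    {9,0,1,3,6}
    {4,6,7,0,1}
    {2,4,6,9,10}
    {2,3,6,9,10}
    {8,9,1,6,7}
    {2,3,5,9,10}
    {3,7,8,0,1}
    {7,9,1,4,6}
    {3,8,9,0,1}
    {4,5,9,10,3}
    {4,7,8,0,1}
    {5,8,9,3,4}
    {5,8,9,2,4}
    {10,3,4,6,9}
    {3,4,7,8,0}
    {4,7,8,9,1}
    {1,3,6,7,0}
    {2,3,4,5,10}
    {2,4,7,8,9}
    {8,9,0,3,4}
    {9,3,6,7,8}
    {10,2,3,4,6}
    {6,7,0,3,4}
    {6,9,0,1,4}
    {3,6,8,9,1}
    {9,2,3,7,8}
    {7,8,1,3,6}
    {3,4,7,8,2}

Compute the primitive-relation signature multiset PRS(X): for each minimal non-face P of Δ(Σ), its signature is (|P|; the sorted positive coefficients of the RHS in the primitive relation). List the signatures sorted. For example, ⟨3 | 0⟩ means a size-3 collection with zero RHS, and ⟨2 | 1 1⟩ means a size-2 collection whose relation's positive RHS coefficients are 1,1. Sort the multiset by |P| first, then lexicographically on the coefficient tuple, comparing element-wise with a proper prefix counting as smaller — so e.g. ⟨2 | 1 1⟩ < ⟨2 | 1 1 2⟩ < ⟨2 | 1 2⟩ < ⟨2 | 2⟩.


Σ has 18 primitive collections:

  P = {1,2}:  v_{1} + v_{2} = v_{4} — sig = ⟨2 | 1⟩
  P = {8,10}:  v_{8} + v_{10} = v_{5} — sig = ⟨2 | 1⟩
  P = {5,6}:  v_{5} + v_{6} = v_{3} + v_{4} + v_{9} — sig = ⟨2 | 1 1 1⟩
  P = {1,5}:  v_{1} + v_{5} = v_{3} + 2·v_{4} + v_{8} + v_{9} — sig = ⟨2 | 1 1 1 2⟩
  P = {1,10}:  v_{1} + v_{10} = v_{3} + 2·v_{4} + v_{9} — sig = ⟨2 | 1 1 2⟩
  P = {0,5}:  v_{0} + v_{5} = 2·v_{3} + 3·v_{4} + v_{8} + v_{9} — sig = ⟨2 | 1 1 2 3⟩
  P = {0,2}:  v_{0} + v_{2} = v_{3} + 2·v_{4} — sig = ⟨2 | 1 2⟩
  P = {5,7}:  v_{5} + v_{7} = 2·v_{2} + v_{8} — sig = ⟨2 | 1 2⟩
  P = {0,10}:  v_{0} + v_{10} = 2·v_{3} + 3·v_{4} + v_{9} — sig = ⟨2 | 1 2 3⟩
  P = {7,10}:  v_{7} + v_{10} = 2·v_{2} — sig = ⟨2 | 2⟩
  P = {2,6,8}:  v_{2} + v_{6} + v_{8} = 0 — sig = ⟨3 | 0⟩
  P = {0,7,9}:  v_{0} + v_{7} + v_{9} = v_{4} — sig = ⟨3 | 1⟩
  P = {1,3,4}:  v_{1} + v_{3} + v_{4} = v_{0} — sig = ⟨3 | 1⟩
  P = {4,6,8}:  v_{4} + v_{6} + v_{8} = v_{1} — sig = ⟨3 | 1⟩
  P = {0,6,8}:  v_{0} + v_{6} + v_{8} = 2·v_{1} + v_{3} — sig = ⟨3 | 1 2⟩
  P = {1,3,7,9}:  v_{1} + v_{3} + v_{7} + v_{9} = 0 — sig = ⟨4 | 0⟩
  P = {2,3,4,9}:  v_{2} + v_{3} + v_{4} + v_{9} = v_{10} — sig = ⟨4 | 1⟩
  P = {3,4,7,9}:  v_{3} + v_{4} + v_{7} + v_{9} = v_{2} — sig = ⟨4 | 1⟩

Signatures (|P|; sorted positive RHS coefficients), sorted:
    ⟨2 | 1⟩
    ⟨2 | 1⟩
    ⟨2 | 1 1 1⟩
    ⟨2 | 1 1 1 2⟩
    ⟨2 | 1 1 2⟩
    ⟨2 | 1 1 2 3⟩
    ⟨2 | 1 2⟩
    ⟨2 | 1 2⟩
    ⟨2 | 1 2 3⟩
    ⟨2 | 2⟩
    ⟨3 | 0⟩
    ⟨3 | 1⟩
    ⟨3 | 1⟩
    ⟨3 | 1⟩
    ⟨3 | 1 2⟩
    ⟨4 | 0⟩
    ⟨4 | 1⟩
    ⟨4 | 1⟩


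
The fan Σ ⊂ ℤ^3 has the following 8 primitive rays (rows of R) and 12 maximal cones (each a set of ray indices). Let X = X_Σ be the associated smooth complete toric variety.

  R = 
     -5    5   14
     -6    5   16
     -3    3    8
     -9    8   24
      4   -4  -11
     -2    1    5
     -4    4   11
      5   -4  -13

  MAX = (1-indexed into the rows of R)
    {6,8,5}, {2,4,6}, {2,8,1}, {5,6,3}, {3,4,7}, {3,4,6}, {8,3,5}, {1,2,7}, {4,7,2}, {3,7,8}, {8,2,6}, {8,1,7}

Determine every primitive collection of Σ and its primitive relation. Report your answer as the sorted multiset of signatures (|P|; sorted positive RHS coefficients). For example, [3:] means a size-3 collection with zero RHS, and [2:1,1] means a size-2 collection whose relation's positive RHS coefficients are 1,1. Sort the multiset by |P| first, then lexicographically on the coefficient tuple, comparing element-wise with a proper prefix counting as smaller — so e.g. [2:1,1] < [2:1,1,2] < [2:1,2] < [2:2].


Σ has 12 primitive collections:

  {5,7}:  v_{5} + v_{7} = 0 — sig = [2:]
  {2,3}:  v_{2} + v_{3} = v_{4} — sig = [2:1]
  {2,5}:  v_{2} + v_{5} = v_{6} — sig = [2:1]
  {4,8}:  v_{4} + v_{8} = v_{7} — sig = [2:1]
  {6,7}:  v_{6} + v_{7} = v_{2} — sig = [2:1]
  {1,5}:  v_{1} + v_{5} = v_{2} + v_{8} — sig = [2:1,1]
  {4,5}:  v_{4} + v_{5} = v_{3} + v_{6} — sig = [2:1,1]
  {1,4}:  v_{1} + v_{4} = v_{2} + 2·v_{7} — sig = [2:1,2]
  {1,6}:  v_{1} + v_{6} = 2·v_{2} + v_{8} — sig = [2:1,2]
  {1,3}:  v_{1} + v_{3} = 2·v_{7} — sig = [2:2]
  {3,6,8}:  v_{3} + v_{6} + v_{8} = 0 — sig = [3:]
  {2,7,8}:  v_{2} + v_{7} + v_{8} = v_{1} — sig = [3:1]

so the primitive-relation signature multiset is
[[2:], [2:1], [2:1], [2:1], [2:1], [2:1,1], [2:1,1], [2:1,2], [2:1,2], [2:2], [3:], [3:1]]


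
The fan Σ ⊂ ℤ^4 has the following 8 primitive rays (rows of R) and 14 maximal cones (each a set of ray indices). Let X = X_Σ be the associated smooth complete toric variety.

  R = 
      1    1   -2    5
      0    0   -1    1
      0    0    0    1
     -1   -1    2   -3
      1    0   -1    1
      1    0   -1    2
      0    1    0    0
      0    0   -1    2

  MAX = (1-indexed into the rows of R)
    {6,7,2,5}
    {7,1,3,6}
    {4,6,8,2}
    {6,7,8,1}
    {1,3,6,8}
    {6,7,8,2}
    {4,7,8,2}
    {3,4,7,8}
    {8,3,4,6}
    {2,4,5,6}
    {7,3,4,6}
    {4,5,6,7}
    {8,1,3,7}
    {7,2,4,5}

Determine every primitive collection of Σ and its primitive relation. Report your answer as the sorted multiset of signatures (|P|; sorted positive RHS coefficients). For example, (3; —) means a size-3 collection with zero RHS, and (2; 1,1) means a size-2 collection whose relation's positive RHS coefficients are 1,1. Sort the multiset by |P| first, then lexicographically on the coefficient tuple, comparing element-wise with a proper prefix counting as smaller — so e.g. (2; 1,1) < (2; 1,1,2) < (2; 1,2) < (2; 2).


|primitive collections| = 9. Relations:

  P = {2,3}:  v_{2} + v_{3} = v_{8}  so sig = (2; 1)
  P = {3,5}:  v_{3} + v_{5} = v_{6}  so sig = (2; 1)
  P = {5,8}:  v_{5} + v_{8} = v_{2} + v_{6}  so sig = (2; 1,1)
  P = {1,2}:  v_{1} + v_{2} = v_{6} + v_{7} + 2·v_{8}  so sig = (2; 1,1,2)
  P = {1,5}:  v_{1} + v_{5} = 2·v_{6} + v_{7} + v_{8}  so sig = (2; 1,1,2)
  P = {1,4}:  v_{1} + v_{4} = 2·v_{3}  so sig = (2; 2)
  P = {2,4,6,7}:  v_{2} + v_{4} + v_{6} + v_{7} = 0  so sig = (4; —)
  P = {3,6,7,8}:  v_{3} + v_{6} + v_{7} + v_{8} = v_{1}  so sig = (4; 1)
  P = {4,6,7,8}:  v_{4} + v_{6} + v_{7} + v_{8} = v_{3}  so sig = (4; 1)

Signatures (|P|; sorted positive RHS coefficients), sorted:
    (2; 1)
    (2; 1)
    (2; 1,1)
    (2; 1,1,2)
    (2; 1,1,2)
    (2; 2)
    (4; —)
    (4; 1)
    (4; 1)


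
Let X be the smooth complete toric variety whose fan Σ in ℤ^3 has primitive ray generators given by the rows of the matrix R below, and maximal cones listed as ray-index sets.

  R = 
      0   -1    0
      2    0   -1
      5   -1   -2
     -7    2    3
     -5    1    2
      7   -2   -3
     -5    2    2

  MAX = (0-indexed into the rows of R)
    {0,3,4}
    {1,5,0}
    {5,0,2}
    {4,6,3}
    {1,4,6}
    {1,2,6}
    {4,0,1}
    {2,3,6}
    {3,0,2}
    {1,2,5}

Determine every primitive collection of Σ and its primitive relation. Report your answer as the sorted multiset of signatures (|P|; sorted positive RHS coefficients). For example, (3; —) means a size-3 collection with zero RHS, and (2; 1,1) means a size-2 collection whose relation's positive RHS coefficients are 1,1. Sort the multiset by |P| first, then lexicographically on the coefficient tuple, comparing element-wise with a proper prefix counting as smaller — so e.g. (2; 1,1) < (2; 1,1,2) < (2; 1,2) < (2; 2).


Δ(Σ) — 7 vertices, 7 min non-faces:

  P={2,4}:  v_{2} + v_{4} = 0  ⟹  sig = (2; —)
  P={3,5}:  v_{3} + v_{5} = 0  ⟹  sig = (2; —)
  P={0,6}:  v_{0} + v_{6} = v_{4}  ⟹  sig = (2; 1)
  P={1,3}:  v_{1} + v_{3} = v_{6}  ⟹  sig = (2; 1)
  P={5,6}:  v_{5} + v_{6} = v_{1}  ⟹  sig = (2; 1)
  P={4,5}:  v_{4} + v_{5} = v_{0} + v_{1}  ⟹  sig = (2; 1,1)
  P={0,1,2}:  v_{0} + v_{1} + v_{2} = v_{5}  ⟹  sig = (3; 1)

Signatures (|P|; sorted positive RHS coefficients), sorted:
{ (2; —) ×2,  (2; 1) ×3,  (2; 1,1),  (3; 1) }


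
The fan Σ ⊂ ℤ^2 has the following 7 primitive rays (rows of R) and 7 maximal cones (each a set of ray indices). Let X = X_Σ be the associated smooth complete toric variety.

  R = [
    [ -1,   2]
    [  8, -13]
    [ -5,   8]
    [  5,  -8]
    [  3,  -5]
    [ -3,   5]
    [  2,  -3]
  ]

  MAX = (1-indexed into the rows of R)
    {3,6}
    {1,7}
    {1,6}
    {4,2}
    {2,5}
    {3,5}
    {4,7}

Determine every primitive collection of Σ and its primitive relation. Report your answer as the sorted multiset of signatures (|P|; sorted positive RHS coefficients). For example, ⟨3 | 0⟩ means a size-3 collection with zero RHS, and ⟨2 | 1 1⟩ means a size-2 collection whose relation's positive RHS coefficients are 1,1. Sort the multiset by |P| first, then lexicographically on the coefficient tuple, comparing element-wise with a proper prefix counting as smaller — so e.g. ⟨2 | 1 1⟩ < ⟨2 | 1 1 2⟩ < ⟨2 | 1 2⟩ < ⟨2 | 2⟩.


Δ(Σ) — 7 vertices, 14 min non-faces:

  • {3,4}:  v_{3} + v_{4} = 0  →  sig = ⟨2 | 0⟩
  • {5,6}:  v_{5} + v_{6} = 0  →  sig = ⟨2 | 0⟩
  • {1,5}:  v_{1} + v_{5} = v_{7}  →  sig = ⟨2 | 1⟩
  • {2,3}:  v_{2} + v_{3} = v_{5}  →  sig = ⟨2 | 1⟩
  • {2,6}:  v_{2} + v_{6} = v_{4}  →  sig = ⟨2 | 1⟩
  • {3,7}:  v_{3} + v_{7} = v_{6}  →  sig = ⟨2 | 1⟩
  • {4,5}:  v_{4} + v_{5} = v_{2}  →  sig = ⟨2 | 1⟩
  • {4,6}:  v_{4} + v_{6} = v_{7}  →  sig = ⟨2 | 1⟩
  • {5,7}:  v_{5} + v_{7} = v_{4}  →  sig = ⟨2 | 1⟩
  • {6,7}:  v_{6} + v_{7} = v_{1}  →  sig = ⟨2 | 1⟩
  • {1,2}:  v_{1} + v_{2} = v_{4} + v_{7}  →  sig = ⟨2 | 1 1⟩
  • {1,3}:  v_{1} + v_{3} = 2·v_{6}  →  sig = ⟨2 | 2⟩
  • {1,4}:  v_{1} + v_{4} = 2·v_{7}  →  sig = ⟨2 | 2⟩
  • {2,7}:  v_{2} + v_{7} = 2·v_{4}  →  sig = ⟨2 | 2⟩

so the primitive-relation signature multiset is
[⟨2 | 0⟩, ⟨2 | 0⟩, ⟨2 | 1⟩, ⟨2 | 1⟩, ⟨2 | 1⟩, ⟨2 | 1⟩, ⟨2 | 1⟩, ⟨2 | 1⟩, ⟨2 | 1⟩, ⟨2 | 1⟩, ⟨2 | 1 1⟩, ⟨2 | 2⟩, ⟨2 | 2⟩, ⟨2 | 2⟩]


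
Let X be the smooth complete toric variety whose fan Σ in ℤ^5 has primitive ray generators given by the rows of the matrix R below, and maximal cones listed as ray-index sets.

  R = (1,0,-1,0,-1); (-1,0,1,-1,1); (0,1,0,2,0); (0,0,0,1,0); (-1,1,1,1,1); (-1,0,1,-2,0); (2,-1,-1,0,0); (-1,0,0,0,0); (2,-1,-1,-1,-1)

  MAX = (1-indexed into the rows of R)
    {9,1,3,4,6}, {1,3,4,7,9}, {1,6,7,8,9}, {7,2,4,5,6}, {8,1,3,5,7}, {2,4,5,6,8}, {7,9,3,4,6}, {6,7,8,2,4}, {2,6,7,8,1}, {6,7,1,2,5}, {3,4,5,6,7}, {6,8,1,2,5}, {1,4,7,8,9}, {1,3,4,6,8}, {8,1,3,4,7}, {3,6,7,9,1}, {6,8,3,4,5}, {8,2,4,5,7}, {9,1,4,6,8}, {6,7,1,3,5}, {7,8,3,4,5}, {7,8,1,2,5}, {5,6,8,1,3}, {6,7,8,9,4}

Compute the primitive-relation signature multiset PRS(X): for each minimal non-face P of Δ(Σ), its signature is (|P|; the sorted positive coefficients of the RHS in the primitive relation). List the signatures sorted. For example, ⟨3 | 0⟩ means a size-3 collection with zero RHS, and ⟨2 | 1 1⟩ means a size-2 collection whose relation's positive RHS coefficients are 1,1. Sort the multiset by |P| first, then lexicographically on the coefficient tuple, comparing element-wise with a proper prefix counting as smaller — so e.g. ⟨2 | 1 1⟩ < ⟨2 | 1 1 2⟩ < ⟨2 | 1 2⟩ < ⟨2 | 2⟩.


9 collections generate NE(X_Σ); each relation:

  P={2,3}:  v_{2} + v_{3} = v_{5} — sig = ⟨2 | 1⟩
  P={2,9}:  v_{2} + v_{9} = v_{6} + v_{7} — sig = ⟨2 | 1 1⟩
  P={5,9}:  v_{5} + v_{9} = v_{3} + v_{6} + v_{7} — sig = ⟨2 | 1 1 1⟩
  P={1,2,4}:  v_{1} + v_{2} + v_{4} = 0 — sig = ⟨3 | 0⟩
  P={1,4,5}:  v_{1} + v_{4} + v_{5} = v_{3} — sig = ⟨3 | 1⟩
  P={3,8,9}:  v_{3} + v_{8} + v_{9} = v_{1} + v_{4} — sig = ⟨3 | 1 1⟩
  P={3,6,7,8}:  v_{3} + v_{6} + v_{7} + v_{8} = 0 — sig = ⟨4 | 0⟩
  P={1,4,6,7}:  v_{1} + v_{4} + v_{6} + v_{7} = v_{9} — sig = ⟨4 | 1⟩
  P={5,6,7,8}:  v_{5} + v_{6} + v_{7} + v_{8} = v_{2} — sig = ⟨4 | 1⟩

so the primitive-relation signature multiset is
{ ⟨2 | 1⟩,  ⟨2 | 1 1⟩,  ⟨2 | 1 1 1⟩,  ⟨3 | 0⟩,  ⟨3 | 1⟩,  ⟨3 | 1 1⟩,  ⟨4 | 0⟩,  ⟨4 | 1⟩ ×2 }
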